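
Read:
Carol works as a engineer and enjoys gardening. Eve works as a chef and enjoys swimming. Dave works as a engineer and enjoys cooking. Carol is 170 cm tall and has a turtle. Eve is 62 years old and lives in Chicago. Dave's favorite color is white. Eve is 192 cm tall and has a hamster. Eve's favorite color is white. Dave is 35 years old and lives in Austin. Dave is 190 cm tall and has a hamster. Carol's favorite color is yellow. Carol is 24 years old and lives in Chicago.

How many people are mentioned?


People: Eve, Dave, Carol. Count = 3

3


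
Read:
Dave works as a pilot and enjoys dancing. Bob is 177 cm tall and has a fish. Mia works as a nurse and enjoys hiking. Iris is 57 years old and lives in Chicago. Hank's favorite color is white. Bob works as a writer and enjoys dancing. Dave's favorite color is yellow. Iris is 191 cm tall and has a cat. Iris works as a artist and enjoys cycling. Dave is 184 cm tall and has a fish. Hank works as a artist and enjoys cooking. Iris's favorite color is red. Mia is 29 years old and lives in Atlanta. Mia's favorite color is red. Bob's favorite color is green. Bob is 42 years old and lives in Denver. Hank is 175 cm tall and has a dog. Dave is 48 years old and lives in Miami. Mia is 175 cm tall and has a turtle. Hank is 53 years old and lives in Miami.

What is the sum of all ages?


57+42+48+29+53 = 229

229


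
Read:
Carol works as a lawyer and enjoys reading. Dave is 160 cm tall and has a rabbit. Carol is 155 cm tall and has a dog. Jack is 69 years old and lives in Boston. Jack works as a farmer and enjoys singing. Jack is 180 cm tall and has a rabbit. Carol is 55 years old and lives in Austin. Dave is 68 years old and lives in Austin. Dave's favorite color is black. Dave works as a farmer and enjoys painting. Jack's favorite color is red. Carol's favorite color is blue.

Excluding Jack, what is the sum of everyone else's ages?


Sum (excluding Jack): 123

123


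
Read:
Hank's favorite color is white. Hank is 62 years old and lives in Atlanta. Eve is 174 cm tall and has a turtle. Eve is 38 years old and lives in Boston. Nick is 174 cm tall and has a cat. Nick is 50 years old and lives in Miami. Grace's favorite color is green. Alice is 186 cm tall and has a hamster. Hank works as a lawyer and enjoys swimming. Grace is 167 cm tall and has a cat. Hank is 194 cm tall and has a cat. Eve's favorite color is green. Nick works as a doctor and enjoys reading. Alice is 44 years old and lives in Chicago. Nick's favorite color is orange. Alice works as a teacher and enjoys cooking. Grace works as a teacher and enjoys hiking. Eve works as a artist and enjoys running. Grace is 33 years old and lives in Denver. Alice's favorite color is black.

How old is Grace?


Grace is 33 years old

33


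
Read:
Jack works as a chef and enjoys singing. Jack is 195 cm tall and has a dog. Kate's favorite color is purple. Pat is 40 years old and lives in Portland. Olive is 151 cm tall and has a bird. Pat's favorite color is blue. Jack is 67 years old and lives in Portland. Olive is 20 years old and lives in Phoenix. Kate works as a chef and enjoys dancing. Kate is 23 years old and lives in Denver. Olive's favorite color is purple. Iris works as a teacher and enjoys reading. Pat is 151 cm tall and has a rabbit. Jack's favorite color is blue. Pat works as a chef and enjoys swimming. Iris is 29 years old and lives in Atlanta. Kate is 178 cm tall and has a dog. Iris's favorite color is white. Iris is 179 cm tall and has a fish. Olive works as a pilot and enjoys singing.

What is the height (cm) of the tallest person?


Tallest: Jack at 195 cm

195


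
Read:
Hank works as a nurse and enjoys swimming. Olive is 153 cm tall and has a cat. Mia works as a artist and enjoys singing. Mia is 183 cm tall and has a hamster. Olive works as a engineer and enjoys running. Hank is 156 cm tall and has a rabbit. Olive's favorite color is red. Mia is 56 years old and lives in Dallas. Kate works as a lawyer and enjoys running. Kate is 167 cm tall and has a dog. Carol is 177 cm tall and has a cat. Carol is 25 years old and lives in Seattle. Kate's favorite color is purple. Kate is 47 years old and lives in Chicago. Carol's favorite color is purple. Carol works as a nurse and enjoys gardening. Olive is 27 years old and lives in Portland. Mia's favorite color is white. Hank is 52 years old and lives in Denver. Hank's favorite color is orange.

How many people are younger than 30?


Filter: 2

2


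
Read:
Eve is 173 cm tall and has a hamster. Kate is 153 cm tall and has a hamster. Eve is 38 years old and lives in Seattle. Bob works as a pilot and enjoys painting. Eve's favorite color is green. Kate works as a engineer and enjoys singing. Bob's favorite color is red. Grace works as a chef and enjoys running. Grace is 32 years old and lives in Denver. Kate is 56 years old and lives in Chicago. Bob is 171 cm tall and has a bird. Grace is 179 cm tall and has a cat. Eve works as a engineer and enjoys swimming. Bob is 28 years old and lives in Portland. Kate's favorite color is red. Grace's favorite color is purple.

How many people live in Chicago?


Count in Chicago: 1

1


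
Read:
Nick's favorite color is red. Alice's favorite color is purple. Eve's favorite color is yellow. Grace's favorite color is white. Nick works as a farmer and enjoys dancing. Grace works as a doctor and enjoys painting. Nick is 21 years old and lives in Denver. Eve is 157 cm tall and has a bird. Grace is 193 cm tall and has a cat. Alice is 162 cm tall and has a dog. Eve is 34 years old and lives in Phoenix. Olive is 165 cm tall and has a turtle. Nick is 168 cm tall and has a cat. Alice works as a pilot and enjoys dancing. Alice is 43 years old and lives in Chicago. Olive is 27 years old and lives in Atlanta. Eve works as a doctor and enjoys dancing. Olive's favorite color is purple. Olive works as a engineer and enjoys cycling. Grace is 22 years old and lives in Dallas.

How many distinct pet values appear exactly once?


Unique pet values: 3

3


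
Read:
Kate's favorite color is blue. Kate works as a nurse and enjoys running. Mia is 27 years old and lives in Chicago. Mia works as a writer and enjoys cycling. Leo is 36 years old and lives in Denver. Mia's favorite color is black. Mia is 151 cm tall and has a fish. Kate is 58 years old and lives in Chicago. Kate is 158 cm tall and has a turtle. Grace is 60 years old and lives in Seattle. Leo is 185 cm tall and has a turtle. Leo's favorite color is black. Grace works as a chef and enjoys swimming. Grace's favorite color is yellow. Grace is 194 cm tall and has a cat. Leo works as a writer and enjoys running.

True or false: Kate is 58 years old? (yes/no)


Kate is actually 58. yes

yes


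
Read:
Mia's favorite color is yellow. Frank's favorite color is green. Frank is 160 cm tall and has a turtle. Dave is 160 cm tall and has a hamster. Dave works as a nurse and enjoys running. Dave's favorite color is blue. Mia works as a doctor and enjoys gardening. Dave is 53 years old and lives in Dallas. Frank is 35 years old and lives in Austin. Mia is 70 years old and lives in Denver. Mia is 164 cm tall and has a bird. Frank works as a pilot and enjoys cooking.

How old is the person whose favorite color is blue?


Person with favorite color=blue is Dave, age 53

53


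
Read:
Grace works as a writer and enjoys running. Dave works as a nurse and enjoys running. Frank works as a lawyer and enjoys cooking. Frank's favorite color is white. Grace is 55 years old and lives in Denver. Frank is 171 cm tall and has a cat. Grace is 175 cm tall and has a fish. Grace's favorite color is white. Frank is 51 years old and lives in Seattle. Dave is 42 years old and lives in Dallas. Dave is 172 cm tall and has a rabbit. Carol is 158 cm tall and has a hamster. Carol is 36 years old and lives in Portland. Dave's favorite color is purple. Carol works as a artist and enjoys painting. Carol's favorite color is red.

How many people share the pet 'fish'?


Count: 1

1


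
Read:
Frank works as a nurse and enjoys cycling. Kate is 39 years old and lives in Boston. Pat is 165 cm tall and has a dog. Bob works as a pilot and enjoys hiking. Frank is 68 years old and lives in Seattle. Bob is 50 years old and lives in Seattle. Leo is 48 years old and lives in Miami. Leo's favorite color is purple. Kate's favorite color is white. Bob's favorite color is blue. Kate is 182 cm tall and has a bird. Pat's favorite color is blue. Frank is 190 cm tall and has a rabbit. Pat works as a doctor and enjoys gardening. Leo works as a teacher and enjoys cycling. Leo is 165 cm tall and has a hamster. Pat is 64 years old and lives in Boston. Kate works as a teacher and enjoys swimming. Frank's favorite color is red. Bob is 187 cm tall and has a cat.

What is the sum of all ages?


68+48+64+50+39 = 269

269


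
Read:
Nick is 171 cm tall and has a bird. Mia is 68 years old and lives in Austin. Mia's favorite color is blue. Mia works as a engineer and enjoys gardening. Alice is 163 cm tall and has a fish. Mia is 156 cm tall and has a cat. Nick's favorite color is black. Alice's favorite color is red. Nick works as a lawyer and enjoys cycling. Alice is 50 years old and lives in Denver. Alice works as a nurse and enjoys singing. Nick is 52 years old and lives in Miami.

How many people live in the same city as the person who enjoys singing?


Person with hobby singing is Alice, city Denver. Count = 1

1


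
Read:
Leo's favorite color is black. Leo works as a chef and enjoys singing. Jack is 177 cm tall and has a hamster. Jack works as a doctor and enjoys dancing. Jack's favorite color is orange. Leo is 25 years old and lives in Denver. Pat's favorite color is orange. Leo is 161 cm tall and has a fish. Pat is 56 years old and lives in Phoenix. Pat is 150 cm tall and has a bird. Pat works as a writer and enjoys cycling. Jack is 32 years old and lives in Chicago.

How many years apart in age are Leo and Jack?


25 vs 32, diff = 7

7


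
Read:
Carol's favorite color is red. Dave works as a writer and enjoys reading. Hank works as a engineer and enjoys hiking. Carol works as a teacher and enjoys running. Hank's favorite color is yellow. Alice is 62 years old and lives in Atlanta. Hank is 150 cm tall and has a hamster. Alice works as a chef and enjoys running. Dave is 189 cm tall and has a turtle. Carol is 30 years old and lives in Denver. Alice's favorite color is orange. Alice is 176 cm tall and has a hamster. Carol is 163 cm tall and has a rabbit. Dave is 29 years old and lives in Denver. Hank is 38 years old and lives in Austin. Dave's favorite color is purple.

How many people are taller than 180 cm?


Taller than 180: 1

1


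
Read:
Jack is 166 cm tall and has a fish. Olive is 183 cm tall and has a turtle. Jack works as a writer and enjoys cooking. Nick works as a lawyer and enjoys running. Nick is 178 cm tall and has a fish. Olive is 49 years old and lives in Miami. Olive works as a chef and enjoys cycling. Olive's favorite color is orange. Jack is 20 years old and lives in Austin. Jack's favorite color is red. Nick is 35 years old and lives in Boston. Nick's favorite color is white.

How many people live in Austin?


Count in Austin: 1

1


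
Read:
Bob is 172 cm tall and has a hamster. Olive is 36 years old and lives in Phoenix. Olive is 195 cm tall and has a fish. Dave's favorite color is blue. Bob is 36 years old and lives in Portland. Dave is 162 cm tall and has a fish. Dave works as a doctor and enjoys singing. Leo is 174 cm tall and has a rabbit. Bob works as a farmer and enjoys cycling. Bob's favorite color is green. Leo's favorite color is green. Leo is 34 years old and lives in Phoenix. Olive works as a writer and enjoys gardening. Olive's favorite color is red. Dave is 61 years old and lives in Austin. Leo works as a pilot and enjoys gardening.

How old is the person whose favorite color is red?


Person with favorite color=red is Olive, age 36

36


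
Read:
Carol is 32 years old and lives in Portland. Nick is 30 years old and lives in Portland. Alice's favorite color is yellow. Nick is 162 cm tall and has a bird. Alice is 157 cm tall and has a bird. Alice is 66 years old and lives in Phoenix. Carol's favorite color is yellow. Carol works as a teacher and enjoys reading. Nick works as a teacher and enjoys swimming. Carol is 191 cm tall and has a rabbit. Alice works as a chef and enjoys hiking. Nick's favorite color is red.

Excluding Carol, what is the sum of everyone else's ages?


Sum (excluding Carol): 96

96


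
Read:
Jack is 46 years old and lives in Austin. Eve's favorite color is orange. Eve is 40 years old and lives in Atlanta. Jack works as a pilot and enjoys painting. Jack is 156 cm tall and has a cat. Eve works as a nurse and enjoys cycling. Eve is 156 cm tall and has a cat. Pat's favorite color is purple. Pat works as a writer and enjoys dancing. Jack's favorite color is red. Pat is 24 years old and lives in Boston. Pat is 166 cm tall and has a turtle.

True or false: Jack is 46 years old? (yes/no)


Jack is actually 46. yes

yes


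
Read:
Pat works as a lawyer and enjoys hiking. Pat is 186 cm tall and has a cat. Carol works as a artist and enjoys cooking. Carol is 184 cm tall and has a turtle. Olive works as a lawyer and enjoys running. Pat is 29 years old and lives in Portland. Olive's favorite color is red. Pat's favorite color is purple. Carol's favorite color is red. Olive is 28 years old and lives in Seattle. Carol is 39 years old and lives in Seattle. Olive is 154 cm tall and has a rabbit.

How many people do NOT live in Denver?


Not in Denver: 3

3


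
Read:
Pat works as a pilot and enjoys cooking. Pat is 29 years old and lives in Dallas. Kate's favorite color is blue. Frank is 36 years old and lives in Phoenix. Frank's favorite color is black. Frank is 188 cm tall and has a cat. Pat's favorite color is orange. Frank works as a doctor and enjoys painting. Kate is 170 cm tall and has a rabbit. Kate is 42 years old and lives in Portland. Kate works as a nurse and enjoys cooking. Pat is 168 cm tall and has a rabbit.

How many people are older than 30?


Filter: 2

2


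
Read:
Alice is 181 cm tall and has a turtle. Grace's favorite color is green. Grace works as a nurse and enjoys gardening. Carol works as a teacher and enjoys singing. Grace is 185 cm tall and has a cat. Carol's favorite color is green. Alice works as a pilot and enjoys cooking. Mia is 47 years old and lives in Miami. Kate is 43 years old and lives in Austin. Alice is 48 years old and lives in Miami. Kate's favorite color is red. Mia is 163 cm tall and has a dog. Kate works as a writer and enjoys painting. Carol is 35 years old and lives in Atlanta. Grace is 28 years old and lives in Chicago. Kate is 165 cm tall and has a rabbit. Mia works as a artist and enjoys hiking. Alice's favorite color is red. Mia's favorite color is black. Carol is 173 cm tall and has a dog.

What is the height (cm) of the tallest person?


Tallest: Grace at 185 cm

185


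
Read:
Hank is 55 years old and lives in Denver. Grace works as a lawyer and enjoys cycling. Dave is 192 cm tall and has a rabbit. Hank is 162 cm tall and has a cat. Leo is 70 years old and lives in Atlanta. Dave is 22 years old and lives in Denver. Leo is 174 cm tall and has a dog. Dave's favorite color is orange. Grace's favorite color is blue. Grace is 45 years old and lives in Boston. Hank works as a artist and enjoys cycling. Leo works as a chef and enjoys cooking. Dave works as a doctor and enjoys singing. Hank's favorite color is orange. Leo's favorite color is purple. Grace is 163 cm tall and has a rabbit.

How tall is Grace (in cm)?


Grace is 163 cm tall

163


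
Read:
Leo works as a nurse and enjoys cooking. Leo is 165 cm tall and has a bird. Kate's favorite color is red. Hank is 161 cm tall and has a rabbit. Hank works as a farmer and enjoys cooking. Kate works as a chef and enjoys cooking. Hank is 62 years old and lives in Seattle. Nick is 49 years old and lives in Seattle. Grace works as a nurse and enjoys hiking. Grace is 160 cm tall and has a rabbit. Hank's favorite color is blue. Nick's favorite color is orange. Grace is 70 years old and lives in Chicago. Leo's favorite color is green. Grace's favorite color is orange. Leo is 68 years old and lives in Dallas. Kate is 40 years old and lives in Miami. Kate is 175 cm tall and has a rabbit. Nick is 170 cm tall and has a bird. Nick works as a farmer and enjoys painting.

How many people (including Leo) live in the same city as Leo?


Leo lives in Dallas. Count = 1

1


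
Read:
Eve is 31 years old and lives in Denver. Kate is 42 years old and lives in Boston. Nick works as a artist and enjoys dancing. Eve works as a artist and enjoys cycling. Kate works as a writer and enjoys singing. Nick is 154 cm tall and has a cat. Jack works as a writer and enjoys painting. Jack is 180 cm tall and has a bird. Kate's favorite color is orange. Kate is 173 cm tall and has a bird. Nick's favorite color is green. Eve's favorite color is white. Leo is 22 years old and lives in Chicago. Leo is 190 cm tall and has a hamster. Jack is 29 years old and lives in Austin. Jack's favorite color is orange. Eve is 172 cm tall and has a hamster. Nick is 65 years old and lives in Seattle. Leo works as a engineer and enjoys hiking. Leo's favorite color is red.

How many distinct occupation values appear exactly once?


Unique occupation values: 1

1


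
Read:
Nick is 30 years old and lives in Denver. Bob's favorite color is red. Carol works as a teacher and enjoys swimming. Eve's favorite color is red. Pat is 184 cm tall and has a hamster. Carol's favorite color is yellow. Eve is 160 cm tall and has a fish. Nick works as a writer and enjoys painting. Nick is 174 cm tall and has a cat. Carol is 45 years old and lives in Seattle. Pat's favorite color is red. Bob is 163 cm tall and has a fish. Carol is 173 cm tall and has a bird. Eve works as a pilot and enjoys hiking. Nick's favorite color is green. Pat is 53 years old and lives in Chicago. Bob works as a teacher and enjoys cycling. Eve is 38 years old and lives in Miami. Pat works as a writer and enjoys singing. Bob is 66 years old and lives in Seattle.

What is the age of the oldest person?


Oldest: Bob at 66

66


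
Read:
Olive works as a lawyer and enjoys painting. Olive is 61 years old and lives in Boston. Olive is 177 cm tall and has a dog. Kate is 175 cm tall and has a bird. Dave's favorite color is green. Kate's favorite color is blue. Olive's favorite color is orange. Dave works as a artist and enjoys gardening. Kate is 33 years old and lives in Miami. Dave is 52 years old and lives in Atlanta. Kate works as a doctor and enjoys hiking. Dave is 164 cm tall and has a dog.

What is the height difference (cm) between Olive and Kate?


|177 - 175| = 2

2


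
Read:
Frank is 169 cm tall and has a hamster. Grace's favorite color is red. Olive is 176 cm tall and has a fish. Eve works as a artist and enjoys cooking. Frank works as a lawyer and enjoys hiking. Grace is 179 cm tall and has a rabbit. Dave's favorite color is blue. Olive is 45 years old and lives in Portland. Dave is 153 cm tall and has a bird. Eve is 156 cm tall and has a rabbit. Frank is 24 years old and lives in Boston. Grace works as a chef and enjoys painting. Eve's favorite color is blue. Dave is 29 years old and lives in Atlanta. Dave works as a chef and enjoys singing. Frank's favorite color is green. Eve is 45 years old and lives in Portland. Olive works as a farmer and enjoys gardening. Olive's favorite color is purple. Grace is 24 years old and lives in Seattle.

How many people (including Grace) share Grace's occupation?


Grace is a chef. Count = 2

2


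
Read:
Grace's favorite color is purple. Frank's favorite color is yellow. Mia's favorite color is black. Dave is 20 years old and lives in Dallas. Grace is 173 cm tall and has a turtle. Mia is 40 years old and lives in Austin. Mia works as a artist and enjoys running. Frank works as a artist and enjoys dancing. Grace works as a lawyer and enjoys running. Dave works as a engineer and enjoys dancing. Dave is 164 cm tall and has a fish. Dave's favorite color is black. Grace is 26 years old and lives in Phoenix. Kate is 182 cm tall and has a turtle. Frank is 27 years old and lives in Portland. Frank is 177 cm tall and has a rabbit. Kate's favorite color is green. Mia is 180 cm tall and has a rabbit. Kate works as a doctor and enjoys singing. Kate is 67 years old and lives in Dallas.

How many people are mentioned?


People: Dave, Mia, Grace, Frank, Kate. Count = 5

5


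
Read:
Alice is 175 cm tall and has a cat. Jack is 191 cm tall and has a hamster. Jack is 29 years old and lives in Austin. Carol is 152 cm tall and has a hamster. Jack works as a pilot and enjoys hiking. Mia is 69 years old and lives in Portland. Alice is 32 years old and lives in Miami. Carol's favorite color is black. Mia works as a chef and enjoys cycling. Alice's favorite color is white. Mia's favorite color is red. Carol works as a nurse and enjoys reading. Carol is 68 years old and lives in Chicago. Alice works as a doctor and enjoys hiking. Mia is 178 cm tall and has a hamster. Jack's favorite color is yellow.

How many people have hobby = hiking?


Count: 2

2


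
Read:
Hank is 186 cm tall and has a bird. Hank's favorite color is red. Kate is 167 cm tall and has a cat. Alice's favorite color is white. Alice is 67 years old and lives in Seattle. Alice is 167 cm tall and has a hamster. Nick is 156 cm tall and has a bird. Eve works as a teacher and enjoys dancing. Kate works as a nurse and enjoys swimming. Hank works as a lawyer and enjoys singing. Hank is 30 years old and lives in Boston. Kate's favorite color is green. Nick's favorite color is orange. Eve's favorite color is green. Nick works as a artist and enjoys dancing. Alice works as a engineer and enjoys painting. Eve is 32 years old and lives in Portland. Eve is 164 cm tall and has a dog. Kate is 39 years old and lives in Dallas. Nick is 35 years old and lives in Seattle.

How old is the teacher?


The teacher is Eve, age 32

32


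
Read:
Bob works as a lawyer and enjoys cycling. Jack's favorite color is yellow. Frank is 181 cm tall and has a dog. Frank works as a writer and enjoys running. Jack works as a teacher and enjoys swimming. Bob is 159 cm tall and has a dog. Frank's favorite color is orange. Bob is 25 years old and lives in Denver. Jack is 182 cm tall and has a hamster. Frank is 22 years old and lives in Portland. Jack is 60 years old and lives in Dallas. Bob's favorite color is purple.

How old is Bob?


Bob is 25 years old

25


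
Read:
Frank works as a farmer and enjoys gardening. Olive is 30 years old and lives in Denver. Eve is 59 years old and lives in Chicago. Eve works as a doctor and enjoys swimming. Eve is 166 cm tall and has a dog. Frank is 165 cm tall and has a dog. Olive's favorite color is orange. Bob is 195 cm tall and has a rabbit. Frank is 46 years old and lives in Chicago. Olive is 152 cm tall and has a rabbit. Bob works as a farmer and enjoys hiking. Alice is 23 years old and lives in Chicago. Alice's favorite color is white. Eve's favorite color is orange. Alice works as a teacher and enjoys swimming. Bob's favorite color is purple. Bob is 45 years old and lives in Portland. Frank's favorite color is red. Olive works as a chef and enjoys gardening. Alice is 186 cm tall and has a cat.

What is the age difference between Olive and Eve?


|30 - 59| = 29

29


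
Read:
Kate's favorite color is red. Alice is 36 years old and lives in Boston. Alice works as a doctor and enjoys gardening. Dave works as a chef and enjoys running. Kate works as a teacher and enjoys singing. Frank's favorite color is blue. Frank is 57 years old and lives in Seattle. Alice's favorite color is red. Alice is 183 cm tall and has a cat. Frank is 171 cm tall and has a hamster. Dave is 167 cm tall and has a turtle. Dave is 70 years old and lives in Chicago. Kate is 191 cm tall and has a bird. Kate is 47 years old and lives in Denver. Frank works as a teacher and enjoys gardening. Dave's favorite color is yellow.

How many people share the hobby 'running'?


Count: 1

1


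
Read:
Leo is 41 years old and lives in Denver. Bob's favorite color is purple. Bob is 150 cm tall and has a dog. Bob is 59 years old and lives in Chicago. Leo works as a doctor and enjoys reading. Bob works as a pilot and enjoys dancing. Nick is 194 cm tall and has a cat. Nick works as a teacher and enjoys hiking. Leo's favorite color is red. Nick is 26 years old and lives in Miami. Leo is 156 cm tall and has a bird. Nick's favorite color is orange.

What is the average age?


Sum=126, n=3, avg=42

42


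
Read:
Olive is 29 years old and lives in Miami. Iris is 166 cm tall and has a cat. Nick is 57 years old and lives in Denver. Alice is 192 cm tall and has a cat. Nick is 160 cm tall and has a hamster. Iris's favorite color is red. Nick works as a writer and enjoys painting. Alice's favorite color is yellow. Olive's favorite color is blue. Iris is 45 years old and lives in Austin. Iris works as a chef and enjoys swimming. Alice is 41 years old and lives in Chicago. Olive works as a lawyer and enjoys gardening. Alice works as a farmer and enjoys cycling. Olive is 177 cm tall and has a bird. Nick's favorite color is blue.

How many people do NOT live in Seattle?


Not in Seattle: 4

4


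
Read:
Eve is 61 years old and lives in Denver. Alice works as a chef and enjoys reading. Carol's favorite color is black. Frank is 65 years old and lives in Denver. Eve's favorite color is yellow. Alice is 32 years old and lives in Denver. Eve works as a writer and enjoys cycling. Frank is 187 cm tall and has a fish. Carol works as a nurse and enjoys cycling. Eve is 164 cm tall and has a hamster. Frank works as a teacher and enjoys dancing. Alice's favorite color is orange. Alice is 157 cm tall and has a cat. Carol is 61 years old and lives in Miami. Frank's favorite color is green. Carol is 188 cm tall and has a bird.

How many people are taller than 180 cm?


Taller than 180: 2

2


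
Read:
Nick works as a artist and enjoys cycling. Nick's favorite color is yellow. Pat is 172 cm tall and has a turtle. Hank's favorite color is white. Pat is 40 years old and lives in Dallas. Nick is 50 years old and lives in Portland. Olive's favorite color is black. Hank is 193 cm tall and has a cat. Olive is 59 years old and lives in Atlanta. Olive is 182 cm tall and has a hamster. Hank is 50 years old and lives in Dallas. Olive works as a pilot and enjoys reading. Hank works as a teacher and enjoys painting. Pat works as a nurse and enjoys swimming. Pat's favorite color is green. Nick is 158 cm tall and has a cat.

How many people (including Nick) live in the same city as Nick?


Nick lives in Portland. Count = 1

1


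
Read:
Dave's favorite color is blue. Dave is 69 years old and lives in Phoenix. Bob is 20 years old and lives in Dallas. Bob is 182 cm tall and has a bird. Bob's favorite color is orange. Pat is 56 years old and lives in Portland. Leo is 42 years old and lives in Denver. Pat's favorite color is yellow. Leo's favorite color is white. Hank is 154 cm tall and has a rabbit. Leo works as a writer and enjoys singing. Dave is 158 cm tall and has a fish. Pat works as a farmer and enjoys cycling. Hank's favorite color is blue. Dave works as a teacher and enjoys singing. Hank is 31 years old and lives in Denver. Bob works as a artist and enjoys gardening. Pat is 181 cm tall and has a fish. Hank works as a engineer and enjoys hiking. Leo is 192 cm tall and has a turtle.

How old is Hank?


Hank is 31 years old

31


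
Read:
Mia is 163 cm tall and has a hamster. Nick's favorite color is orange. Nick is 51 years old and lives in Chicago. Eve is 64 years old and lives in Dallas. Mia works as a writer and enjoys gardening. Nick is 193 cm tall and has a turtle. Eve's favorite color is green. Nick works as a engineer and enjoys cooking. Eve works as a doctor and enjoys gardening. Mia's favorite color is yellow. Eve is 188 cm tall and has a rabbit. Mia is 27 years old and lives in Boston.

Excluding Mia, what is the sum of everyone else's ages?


Sum (excluding Mia): 115

115


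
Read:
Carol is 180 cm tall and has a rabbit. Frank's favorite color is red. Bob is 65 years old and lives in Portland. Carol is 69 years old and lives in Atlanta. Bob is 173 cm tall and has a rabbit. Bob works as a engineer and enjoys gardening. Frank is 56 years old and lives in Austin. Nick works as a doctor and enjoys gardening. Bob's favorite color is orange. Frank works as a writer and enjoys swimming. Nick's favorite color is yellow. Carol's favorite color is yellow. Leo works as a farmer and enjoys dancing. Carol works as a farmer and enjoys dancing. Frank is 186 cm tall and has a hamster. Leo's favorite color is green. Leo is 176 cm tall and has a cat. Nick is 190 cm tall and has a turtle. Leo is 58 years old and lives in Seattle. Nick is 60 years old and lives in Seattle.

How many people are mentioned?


People: Frank, Carol, Leo, Bob, Nick. Count = 5

5


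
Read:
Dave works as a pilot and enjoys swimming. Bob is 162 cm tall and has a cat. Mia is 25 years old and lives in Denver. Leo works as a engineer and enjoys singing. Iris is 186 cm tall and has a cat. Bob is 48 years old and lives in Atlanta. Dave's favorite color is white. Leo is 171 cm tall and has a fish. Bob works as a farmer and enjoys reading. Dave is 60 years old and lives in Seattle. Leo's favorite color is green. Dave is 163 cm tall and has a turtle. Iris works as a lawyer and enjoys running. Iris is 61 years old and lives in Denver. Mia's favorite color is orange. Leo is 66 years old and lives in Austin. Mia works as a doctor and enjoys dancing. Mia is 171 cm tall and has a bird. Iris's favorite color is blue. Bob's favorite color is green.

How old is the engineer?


The engineer is Leo, age 66

66


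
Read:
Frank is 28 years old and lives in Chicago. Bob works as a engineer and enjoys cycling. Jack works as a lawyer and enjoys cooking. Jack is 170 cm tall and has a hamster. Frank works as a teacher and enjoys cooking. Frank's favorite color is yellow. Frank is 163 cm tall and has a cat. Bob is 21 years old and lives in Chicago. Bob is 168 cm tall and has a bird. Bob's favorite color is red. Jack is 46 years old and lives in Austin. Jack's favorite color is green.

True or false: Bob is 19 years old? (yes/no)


Bob is actually 21. no

no


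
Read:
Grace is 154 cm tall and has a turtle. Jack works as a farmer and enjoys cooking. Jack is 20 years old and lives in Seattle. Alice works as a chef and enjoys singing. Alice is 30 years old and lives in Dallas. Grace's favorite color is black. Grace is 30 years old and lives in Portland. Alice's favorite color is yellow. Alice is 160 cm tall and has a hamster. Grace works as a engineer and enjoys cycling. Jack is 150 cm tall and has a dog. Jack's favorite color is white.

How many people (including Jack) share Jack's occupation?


Jack is a farmer. Count = 1

1


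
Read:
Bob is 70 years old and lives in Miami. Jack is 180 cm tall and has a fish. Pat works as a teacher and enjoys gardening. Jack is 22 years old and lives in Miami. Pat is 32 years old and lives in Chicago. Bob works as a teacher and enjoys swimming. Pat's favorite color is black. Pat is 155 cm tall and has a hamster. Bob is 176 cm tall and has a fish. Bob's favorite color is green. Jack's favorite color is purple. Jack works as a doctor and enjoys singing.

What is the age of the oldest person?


Oldest: Bob at 70

70


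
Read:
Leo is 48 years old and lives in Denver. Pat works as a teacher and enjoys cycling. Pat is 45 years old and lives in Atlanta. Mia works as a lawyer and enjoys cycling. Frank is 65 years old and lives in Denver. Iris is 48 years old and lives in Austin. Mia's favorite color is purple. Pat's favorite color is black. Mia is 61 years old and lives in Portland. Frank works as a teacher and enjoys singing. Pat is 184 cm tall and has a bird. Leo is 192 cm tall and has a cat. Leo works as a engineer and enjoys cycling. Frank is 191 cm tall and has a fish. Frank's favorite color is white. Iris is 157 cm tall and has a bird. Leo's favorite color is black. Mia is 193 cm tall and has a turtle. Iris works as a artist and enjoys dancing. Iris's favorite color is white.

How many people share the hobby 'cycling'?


Count: 3

3


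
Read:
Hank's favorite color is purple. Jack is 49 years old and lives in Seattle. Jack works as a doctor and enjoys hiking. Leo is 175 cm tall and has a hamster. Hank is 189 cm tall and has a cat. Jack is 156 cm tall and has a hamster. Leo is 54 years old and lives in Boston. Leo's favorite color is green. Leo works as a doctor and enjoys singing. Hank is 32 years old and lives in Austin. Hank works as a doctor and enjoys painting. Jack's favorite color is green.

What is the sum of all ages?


49+32+54 = 135

135


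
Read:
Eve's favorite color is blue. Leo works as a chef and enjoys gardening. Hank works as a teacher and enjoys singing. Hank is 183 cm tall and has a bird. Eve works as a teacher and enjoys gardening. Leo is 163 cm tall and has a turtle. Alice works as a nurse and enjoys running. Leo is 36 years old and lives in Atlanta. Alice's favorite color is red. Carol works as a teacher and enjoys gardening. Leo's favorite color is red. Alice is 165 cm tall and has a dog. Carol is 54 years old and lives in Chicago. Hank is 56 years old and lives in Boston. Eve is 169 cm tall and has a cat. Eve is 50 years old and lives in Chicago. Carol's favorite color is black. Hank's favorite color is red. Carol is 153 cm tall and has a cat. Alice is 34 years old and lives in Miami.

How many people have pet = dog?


Count: 1

1


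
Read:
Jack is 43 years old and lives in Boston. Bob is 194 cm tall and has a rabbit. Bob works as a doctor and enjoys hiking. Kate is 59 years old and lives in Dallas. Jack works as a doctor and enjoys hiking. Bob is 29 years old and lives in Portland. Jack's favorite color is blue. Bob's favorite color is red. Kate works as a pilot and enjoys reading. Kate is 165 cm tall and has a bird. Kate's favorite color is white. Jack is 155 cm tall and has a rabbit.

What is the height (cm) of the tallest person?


Tallest: Bob at 194 cm

194


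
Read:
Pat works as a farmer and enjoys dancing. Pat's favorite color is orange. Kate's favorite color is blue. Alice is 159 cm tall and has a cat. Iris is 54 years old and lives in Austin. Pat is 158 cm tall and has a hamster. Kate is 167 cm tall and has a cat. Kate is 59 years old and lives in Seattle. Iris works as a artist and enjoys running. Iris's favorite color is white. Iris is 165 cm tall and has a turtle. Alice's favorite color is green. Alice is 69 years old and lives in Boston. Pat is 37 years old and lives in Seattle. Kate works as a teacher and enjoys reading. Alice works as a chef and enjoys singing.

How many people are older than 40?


Filter: 3

3


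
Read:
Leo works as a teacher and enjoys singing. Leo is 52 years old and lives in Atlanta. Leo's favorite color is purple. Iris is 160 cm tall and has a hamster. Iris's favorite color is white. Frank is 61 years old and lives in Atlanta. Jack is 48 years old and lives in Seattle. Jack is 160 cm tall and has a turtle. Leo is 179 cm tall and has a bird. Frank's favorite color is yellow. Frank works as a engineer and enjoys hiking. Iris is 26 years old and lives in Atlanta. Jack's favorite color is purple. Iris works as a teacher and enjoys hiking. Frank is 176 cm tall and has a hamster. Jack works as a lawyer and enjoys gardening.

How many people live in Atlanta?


Count in Atlanta: 3

3


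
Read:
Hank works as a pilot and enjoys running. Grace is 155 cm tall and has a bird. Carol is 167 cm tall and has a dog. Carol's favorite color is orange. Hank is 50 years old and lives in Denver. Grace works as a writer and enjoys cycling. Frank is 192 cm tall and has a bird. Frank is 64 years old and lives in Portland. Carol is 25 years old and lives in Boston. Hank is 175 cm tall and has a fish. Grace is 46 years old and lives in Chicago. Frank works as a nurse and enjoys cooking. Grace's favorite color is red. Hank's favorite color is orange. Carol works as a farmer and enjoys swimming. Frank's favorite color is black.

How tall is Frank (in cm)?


Frank is 192 cm tall

192


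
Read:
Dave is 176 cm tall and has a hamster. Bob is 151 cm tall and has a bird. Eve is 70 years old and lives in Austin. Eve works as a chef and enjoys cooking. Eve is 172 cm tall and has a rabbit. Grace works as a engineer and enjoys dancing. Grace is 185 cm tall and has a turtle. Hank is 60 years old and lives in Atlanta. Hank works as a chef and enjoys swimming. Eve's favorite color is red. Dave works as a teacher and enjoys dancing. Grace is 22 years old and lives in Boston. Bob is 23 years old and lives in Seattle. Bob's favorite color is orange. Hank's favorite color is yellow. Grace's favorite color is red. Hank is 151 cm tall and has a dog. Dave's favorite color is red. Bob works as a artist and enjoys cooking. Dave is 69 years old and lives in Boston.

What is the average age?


Sum=244, n=5, avg=48.8

48.8


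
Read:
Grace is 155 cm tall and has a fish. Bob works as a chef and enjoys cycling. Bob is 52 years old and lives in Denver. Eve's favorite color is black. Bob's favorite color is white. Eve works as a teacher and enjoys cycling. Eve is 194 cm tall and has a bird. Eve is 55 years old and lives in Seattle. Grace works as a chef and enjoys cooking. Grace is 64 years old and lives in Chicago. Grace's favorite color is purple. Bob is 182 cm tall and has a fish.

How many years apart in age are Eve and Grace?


55 vs 64, diff = 9

9


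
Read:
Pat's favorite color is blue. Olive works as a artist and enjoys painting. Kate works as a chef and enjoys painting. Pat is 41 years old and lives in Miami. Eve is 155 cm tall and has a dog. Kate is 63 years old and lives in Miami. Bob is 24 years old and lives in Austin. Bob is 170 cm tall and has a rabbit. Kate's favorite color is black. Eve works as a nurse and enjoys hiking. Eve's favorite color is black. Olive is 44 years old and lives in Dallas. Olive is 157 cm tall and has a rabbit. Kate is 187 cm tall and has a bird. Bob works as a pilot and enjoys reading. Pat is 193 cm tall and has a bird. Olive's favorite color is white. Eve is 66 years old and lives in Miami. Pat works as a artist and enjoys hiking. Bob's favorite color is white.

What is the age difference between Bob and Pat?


|24 - 41| = 17

17


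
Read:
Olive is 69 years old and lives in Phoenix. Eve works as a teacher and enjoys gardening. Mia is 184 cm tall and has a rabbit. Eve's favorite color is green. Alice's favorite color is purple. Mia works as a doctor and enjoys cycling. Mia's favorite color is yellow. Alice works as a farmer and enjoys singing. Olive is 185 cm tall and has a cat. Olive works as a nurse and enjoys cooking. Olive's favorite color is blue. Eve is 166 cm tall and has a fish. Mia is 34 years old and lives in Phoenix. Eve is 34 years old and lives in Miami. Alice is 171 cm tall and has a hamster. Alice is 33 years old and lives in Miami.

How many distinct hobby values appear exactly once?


Unique hobby values: 4

4


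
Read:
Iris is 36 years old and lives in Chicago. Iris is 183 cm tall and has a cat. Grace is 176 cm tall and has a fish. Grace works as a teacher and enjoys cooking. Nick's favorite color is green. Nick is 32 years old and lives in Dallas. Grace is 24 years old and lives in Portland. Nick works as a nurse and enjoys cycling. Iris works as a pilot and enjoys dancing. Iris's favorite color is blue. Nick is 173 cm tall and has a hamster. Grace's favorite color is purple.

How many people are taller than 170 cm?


Taller than 170: 3

3


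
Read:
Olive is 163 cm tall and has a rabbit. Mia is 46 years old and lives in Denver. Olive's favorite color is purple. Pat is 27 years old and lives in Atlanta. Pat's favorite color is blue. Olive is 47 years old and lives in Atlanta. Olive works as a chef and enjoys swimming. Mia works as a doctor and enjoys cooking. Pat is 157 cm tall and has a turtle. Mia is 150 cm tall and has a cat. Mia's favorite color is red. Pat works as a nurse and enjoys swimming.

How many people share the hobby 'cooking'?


Count: 1

1
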